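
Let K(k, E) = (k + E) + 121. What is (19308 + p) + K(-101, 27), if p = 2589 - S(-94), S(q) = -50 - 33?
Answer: 22027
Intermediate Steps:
S(q) = -83
K(k, E) = 121 + E + k (K(k, E) = (E + k) + 121 = 121 + E + k)
p = 2672 (p = 2589 - 1*(-83) = 2589 + 83 = 2672)
(19308 + p) + K(-101, 27) = (19308 + 2672) + (121 + 27 - 101) = 21980 + 47 = 22027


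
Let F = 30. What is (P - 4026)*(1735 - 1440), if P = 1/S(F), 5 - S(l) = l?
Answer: -5938409/5 ≈ -1.1877e+6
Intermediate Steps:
S(l) = 5 - l
P = -1/25 (P = 1/(5 - 1*30) = 1/(5 - 30) = 1/(-25) = -1/25 ≈ -0.040000)
(P - 4026)*(1735 - 1440) = (-1/25 - 4026)*(1735 - 1440) = -100651/25*295 = -5938409/5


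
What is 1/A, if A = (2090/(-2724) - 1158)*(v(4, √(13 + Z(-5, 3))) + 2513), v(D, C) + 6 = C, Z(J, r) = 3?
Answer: -454/1320987717 ≈ -3.4368e-7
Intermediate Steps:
v(D, C) = -6 + C
A = -1320987717/454 (A = (2090/(-2724) - 1158)*((-6 + √(13 + 3)) + 2513) = (2090*(-1/2724) - 1158)*((-6 + √16) + 2513) = (-1045/1362 - 1158)*((-6 + 4) + 2513) = -1578241*(-2 + 2513)/1362 = -1578241/1362*2511 = -1320987717/454 ≈ -2.9097e+6)
1/A = 1/(-1320987717/454) = -454/1320987717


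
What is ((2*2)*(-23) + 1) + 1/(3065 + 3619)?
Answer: -608243/6684 ≈ -91.000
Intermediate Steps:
((2*2)*(-23) + 1) + 1/(3065 + 3619) = (4*(-23) + 1) + 1/6684 = (-92 + 1) + 1/6684 = -91 + 1/6684 = -608243/6684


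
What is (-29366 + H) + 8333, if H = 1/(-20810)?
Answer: -437696731/20810 ≈ -21033.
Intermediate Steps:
H = -1/20810 ≈ -4.8054e-5
(-29366 + H) + 8333 = (-29366 - 1/20810) + 8333 = -611106461/20810 + 8333 = -437696731/20810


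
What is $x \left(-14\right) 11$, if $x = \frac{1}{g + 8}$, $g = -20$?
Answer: $\frac{77}{6} \approx 12.833$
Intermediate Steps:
$x = - \frac{1}{12}$ ($x = \frac{1}{-20 + 8} = \frac{1}{-12} = - \frac{1}{12} \approx -0.083333$)
$x \left(-14\right) 11 = \left(- \frac{1}{12}\right) \left(-14\right) 11 = \frac{7}{6} \cdot 11 = \frac{77}{6}$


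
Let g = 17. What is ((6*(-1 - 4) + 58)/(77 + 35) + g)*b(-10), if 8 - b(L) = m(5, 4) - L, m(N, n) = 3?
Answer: -345/4 ≈ -86.250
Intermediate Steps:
b(L) = 5 + L (b(L) = 8 - (3 - L) = 8 + (-3 + L) = 5 + L)
((6*(-1 - 4) + 58)/(77 + 35) + g)*b(-10) = ((6*(-1 - 4) + 58)/(77 + 35) + 17)*(5 - 10) = ((6*(-5) + 58)/112 + 17)*(-5) = ((-30 + 58)*(1/112) + 17)*(-5) = (28*(1/112) + 17)*(-5) = (¼ + 17)*(-5) = (69/4)*(-5) = -345/4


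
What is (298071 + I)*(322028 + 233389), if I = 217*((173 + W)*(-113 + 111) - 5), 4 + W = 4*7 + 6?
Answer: 116017724628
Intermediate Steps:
W = 30 (W = -4 + (4*7 + 6) = -4 + (28 + 6) = -4 + 34 = 30)
I = -89187 (I = 217*((173 + 30)*(-113 + 111) - 5) = 217*(203*(-2) - 5) = 217*(-406 - 5) = 217*(-411) = -89187)
(298071 + I)*(322028 + 233389) = (298071 - 89187)*(322028 + 233389) = 208884*555417 = 116017724628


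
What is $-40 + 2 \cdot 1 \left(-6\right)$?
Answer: $-52$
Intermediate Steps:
$-40 + 2 \cdot 1 \left(-6\right) = -40 + 2 \left(-6\right) = -40 - 12 = -52$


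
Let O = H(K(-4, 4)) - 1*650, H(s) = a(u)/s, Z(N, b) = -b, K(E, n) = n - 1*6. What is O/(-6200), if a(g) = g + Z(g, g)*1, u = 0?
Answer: 13/124 ≈ 0.10484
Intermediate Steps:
K(E, n) = -6 + n (K(E, n) = n - 6 = -6 + n)
a(g) = 0 (a(g) = g - g*1 = g - g = 0)
H(s) = 0 (H(s) = 0/s = 0)
O = -650 (O = 0 - 1*650 = 0 - 650 = -650)
O/(-6200) = -650/(-6200) = -650*(-1/6200) = 13/124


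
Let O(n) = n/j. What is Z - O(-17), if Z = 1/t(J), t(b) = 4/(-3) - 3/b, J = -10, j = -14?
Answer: -947/434 ≈ -2.1820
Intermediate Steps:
t(b) = -4/3 - 3/b (t(b) = 4*(-⅓) - 3/b = -4/3 - 3/b)
Z = -30/31 (Z = 1/(-4/3 - 3/(-10)) = 1/(-4/3 - 3*(-⅒)) = 1/(-4/3 + 3/10) = 1/(-31/30) = -30/31 ≈ -0.96774)
O(n) = -n/14 (O(n) = n/(-14) = n*(-1/14) = -n/14)
Z - O(-17) = -30/31 - (-1)*(-17)/14 = -30/31 - 1*17/14 = -30/31 - 17/14 = -947/434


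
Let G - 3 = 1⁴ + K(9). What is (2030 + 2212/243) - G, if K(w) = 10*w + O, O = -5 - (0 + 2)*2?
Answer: 474847/243 ≈ 1954.1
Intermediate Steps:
O = -9 (O = -5 - 2*2 = -5 - 1*4 = -5 - 4 = -9)
K(w) = -9 + 10*w (K(w) = 10*w - 9 = -9 + 10*w)
G = 85 (G = 3 + (1⁴ + (-9 + 10*9)) = 3 + (1 + (-9 + 90)) = 3 + (1 + 81) = 3 + 82 = 85)
(2030 + 2212/243) - G = (2030 + 2212/243) - 1*85 = (2030 + 2212*(1/243)) - 85 = (2030 + 2212/243) - 85 = 495502/243 - 85 = 474847/243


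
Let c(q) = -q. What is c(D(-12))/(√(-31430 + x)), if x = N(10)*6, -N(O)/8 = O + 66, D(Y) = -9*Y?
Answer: 54*I*√35078/17539 ≈ 0.57664*I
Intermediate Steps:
N(O) = -528 - 8*O (N(O) = -8*(O + 66) = -8*(66 + O) = -528 - 8*O)
x = -3648 (x = (-528 - 8*10)*6 = (-528 - 80)*6 = -608*6 = -3648)
c(D(-12))/(√(-31430 + x)) = (-(-9)*(-12))/(√(-31430 - 3648)) = (-1*108)/(√(-35078)) = -108*(-I*√35078/35078) = -(-54)*I*√35078/17539 = 54*I*√35078/17539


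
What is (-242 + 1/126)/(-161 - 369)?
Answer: 30491/66780 ≈ 0.45659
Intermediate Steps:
(-242 + 1/126)/(-161 - 369) = (-242 + 1/126)/(-530) = -30491/126*(-1/530) = 30491/66780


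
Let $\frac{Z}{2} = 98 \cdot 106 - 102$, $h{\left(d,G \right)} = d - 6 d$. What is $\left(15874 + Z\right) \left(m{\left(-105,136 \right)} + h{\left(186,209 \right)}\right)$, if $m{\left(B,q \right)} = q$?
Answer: $-28938124$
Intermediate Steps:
$h{\left(d,G \right)} = - 5 d$
$Z = 20572$ ($Z = 2 \left(98 \cdot 106 - 102\right) = 2 \left(10388 - 102\right) = 2 \cdot 10286 = 20572$)
$\left(15874 + Z\right) \left(m{\left(-105,136 \right)} + h{\left(186,209 \right)}\right) = \left(15874 + 20572\right) \left(136 - 930\right) = 36446 \left(136 - 930\right) = 36446 \left(-794\right) = -28938124$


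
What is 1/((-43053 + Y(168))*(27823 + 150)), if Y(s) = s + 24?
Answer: -1/1198950753 ≈ -8.3406e-10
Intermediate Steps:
Y(s) = 24 + s
1/((-43053 + Y(168))*(27823 + 150)) = 1/((-43053 + (24 + 168))*(27823 + 150)) = 1/((-43053 + 192)*27973) = 1/(-42861*27973) = 1/(-1198950753) = -1/1198950753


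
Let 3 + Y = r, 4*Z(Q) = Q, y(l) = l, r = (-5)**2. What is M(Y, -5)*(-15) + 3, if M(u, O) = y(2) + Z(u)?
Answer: -219/2 ≈ -109.50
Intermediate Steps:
r = 25
Z(Q) = Q/4
Y = 22 (Y = -3 + 25 = 22)
M(u, O) = 2 + u/4
M(Y, -5)*(-15) + 3 = (2 + (1/4)*22)*(-15) + 3 = (2 + 11/2)*(-15) + 3 = (15/2)*(-15) + 3 = -225/2 + 3 = -219/2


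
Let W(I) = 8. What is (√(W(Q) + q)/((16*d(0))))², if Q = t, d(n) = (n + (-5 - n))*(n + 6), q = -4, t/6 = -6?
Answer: 1/57600 ≈ 1.7361e-5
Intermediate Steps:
t = -36 (t = 6*(-6) = -36)
d(n) = -30 - 5*n (d(n) = -5*(6 + n) = -30 - 5*n)
Q = -36
(√(W(Q) + q)/((16*d(0))))² = (√(8 - 4)/((16*(-30 - 5*0))))² = (√4/((16*(-30 + 0))))² = (2/((16*(-30))))² = (2/(-480))² = (2*(-1/480))² = (-1/240)² = 1/57600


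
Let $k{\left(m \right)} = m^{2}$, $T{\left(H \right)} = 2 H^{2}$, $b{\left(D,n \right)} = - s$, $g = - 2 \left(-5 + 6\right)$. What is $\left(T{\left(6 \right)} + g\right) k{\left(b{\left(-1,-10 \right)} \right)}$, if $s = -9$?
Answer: $5670$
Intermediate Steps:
$g = -2$ ($g = \left(-2\right) 1 = -2$)
$b{\left(D,n \right)} = 9$ ($b{\left(D,n \right)} = \left(-1\right) \left(-9\right) = 9$)
$\left(T{\left(6 \right)} + g\right) k{\left(b{\left(-1,-10 \right)} \right)} = \left(2 \cdot 6^{2} - 2\right) 9^{2} = \left(2 \cdot 36 - 2\right) 81 = \left(72 - 2\right) 81 = 70 \cdot 81 = 5670$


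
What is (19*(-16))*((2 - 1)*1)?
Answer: -304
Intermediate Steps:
(19*(-16))*((2 - 1)*1) = -304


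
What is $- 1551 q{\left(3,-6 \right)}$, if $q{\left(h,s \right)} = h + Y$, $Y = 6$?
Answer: $-13959$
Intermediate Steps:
$q{\left(h,s \right)} = 6 + h$ ($q{\left(h,s \right)} = h + 6 = 6 + h$)
$- 1551 q{\left(3,-6 \right)} = - 1551 \left(6 + 3\right) = \left(-1551\right) 9 = -13959$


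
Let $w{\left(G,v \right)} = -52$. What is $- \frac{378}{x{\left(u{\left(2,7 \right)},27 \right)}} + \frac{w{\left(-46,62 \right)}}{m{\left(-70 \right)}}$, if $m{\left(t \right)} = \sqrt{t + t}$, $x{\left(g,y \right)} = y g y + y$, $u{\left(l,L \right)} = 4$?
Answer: $- \frac{14}{109} + \frac{26 i \sqrt{35}}{35} \approx -0.12844 + 4.3948 i$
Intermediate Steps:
$x{\left(g,y \right)} = y + g y^{2}$ ($x{\left(g,y \right)} = g y y + y = g y^{2} + y = y + g y^{2}$)
$m{\left(t \right)} = \sqrt{2} \sqrt{t}$ ($m{\left(t \right)} = \sqrt{2 t} = \sqrt{2} \sqrt{t}$)
$- \frac{378}{x{\left(u{\left(2,7 \right)},27 \right)}} + \frac{w{\left(-46,62 \right)}}{m{\left(-70 \right)}} = - \frac{378}{27 \left(1 + 4 \cdot 27\right)} - \frac{52}{\sqrt{2} \sqrt{-70}} = - \frac{378}{27 \left(1 + 108\right)} - \frac{52}{\sqrt{2} i \sqrt{70}} = - \frac{378}{27 \cdot 109} - \frac{52}{2 i \sqrt{35}} = - \frac{378}{2943} - 52 \left(- \frac{i \sqrt{35}}{70}\right) = \left(-378\right) \frac{1}{2943} + \frac{26 i \sqrt{35}}{35} = - \frac{14}{109} + \frac{26 i \sqrt{35}}{35}$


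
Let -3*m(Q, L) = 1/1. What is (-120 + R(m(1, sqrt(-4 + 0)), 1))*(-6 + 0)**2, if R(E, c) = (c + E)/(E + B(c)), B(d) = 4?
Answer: -47448/11 ≈ -4313.5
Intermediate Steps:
m(Q, L) = -1/3 (m(Q, L) = -1/3/1 = -1/3*1 = -1/3)
R(E, c) = (E + c)/(4 + E) (R(E, c) = (c + E)/(E + 4) = (E + c)/(4 + E))
(-120 + R(m(1, sqrt(-4 + 0)), 1))*(-6 + 0)**2 = (-120 + (-1/3 + 1)/(4 - 1/3))*(-6 + 0)**2 = (-120 + (2/3)/(11/3))*(-6)**2 = (-120 + (3/11)*(2/3))*36 = (-120 + 2/11)*36 = -1318/11*36 = -47448/11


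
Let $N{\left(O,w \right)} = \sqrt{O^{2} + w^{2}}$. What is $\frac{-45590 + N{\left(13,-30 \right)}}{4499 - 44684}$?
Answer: $\frac{194}{171} - \frac{\sqrt{1069}}{40185} \approx 1.1337$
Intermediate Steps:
$\frac{-45590 + N{\left(13,-30 \right)}}{4499 - 44684} = \frac{-45590 + \sqrt{13^{2} + \left(-30\right)^{2}}}{4499 - 44684} = \frac{-45590 + \sqrt{169 + 900}}{-40185} = \left(-45590 + \sqrt{1069}\right) \left(- \frac{1}{40185}\right) = \frac{194}{171} - \frac{\sqrt{1069}}{40185}$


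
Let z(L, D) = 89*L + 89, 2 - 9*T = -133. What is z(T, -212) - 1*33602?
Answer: -32178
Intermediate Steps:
T = 15 (T = 2/9 - ⅑*(-133) = 2/9 + 133/9 = 15)
z(L, D) = 89 + 89*L
z(T, -212) - 1*33602 = (89 + 89*15) - 1*33602 = (89 + 1335) - 33602 = 1424 - 33602 = -32178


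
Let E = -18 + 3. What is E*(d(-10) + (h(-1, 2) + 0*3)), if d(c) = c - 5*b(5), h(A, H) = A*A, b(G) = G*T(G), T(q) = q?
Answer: 2010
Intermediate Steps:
E = -15
b(G) = G**2 (b(G) = G*G = G**2)
h(A, H) = A**2
d(c) = -125 + c (d(c) = c - 5*5**2 = c - 5*25 = c - 125 = -125 + c)
E*(d(-10) + (h(-1, 2) + 0*3)) = -15*((-125 - 10) + ((-1)**2 + 0*3)) = -15*(-135 + (1 + 0)) = -15*(-135 + 1) = -15*(-134) = 2010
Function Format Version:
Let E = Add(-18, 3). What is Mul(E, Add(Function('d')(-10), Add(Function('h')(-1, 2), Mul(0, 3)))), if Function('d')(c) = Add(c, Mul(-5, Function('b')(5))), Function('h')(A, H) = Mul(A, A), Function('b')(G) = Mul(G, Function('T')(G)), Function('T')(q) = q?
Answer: 2010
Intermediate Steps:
E = -15
Function('b')(G) = Pow(G, 2) (Function('b')(G) = Mul(G, G) = Pow(G, 2))
Function('h')(A, H) = Pow(A, 2)
Function('d')(c) = Add(-125, c) (Function('d')(c) = Add(c, Mul(-5, Pow(5, 2))) = Add(c, Mul(-5, 25)) = Add(c, -125) = Add(-125, c))
Mul(E, Add(Function('d')(-10), Add(Function('h')(-1, 2), Mul(0, 3)))) = Mul(-15, Add(Add(-125, -10), Add(Pow(-1, 2), Mul(0, 3)))) = Mul(-15, Add(-135, Add(1, 0))) = Mul(-15, Add(-135, 1)) = Mul(-15, -134) = 2010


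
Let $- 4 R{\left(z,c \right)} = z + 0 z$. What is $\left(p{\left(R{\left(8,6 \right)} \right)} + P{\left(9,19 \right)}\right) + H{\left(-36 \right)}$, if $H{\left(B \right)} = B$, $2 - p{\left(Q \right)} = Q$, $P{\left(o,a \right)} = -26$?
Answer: $-58$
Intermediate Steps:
$R{\left(z,c \right)} = - \frac{z}{4}$ ($R{\left(z,c \right)} = - \frac{z + 0 z}{4} = - \frac{z + 0}{4} = - \frac{z}{4}$)
$p{\left(Q \right)} = 2 - Q$
$\left(p{\left(R{\left(8,6 \right)} \right)} + P{\left(9,19 \right)}\right) + H{\left(-36 \right)} = \left(\left(2 - \left(- \frac{1}{4}\right) 8\right) - 26\right) - 36 = \left(\left(2 - -2\right) - 26\right) - 36 = \left(\left(2 + 2\right) - 26\right) - 36 = \left(4 - 26\right) - 36 = -22 - 36 = -58$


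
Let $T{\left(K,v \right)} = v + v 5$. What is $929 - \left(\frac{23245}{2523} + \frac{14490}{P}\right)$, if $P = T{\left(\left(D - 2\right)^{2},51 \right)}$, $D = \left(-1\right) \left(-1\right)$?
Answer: $\frac{37419559}{42891} \approx 872.43$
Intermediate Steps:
$D = 1$
$T{\left(K,v \right)} = 6 v$ ($T{\left(K,v \right)} = v + 5 v = 6 v$)
$P = 306$ ($P = 6 \cdot 51 = 306$)
$929 - \left(\frac{23245}{2523} + \frac{14490}{P}\right) = 929 - \left(\frac{805}{17} + \frac{23245}{2523}\right) = 929 - \frac{2426180}{42891} = \frac{37419559}{42891}$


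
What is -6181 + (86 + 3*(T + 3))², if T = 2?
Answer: 4020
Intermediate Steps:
-6181 + (86 + 3*(T + 3))² = -6181 + (86 + 3*(2 + 3))² = -6181 + (86 + 3*5)² = -6181 + (86 + 15)² = -6181 + 101² = -6181 + 10201 = 4020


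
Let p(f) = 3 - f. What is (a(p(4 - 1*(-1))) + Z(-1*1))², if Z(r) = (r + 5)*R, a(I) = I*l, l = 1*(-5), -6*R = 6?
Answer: 36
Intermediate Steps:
R = -1 (R = -⅙*6 = -1)
l = -5
a(I) = -5*I (a(I) = I*(-5) = -5*I)
Z(r) = -5 - r (Z(r) = (r + 5)*(-1) = (5 + r)*(-1) = -5 - r)
(a(p(4 - 1*(-1))) + Z(-1*1))² = (-5*(3 - (4 - 1*(-1))) + (-5 - (-1)))² = (-5*(3 - (4 + 1)) + (-5 - 1*(-1)))² = (-5*(3 - 1*5) + (-5 + 1))² = (-5*(3 - 5) - 4)² = (-5*(-2) - 4)² = (10 - 4)² = 6² = 36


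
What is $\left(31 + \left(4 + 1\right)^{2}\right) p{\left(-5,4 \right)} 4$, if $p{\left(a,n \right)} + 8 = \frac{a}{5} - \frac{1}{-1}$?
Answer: $-1792$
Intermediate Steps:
$p{\left(a,n \right)} = -7 + \frac{a}{5}$ ($p{\left(a,n \right)} = -8 + \left(\frac{a}{5} - \frac{1}{-1}\right) = -8 + \left(a \frac{1}{5} - -1\right) = -8 + \left(\frac{a}{5} + 1\right) = -8 + \left(1 + \frac{a}{5}\right) = -7 + \frac{a}{5}$)
$\left(31 + \left(4 + 1\right)^{2}\right) p{\left(-5,4 \right)} 4 = \left(31 + \left(4 + 1\right)^{2}\right) \left(-7 + \frac{1}{5} \left(-5\right)\right) 4 = \left(31 + 5^{2}\right) \left(-7 - 1\right) 4 = \left(31 + 25\right) \left(\left(-8\right) 4\right) = 56 \left(-32\right) = -1792$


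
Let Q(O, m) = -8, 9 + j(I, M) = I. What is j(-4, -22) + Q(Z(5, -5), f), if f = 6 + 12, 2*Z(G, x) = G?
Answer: -21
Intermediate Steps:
j(I, M) = -9 + I
Z(G, x) = G/2
f = 18
j(-4, -22) + Q(Z(5, -5), f) = (-9 - 4) - 8 = -13 - 8 = -21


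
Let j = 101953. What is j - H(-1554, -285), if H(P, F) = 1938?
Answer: 100015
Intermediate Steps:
j - H(-1554, -285) = 101953 - 1*1938 = 101953 - 1938 = 100015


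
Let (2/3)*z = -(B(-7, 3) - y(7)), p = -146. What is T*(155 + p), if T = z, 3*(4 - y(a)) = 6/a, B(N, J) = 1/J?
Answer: 639/14 ≈ 45.643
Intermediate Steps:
y(a) = 4 - 2/a
z = 71/14 (z = 3*(-(1/3 - (4 - 2/7)))/2 = 3*(-(1/3 - 1*26/7))/2 = 3*(-(1/3 - 26/7))/2 = 3*(-1*(-71/21))/2 = (3/2)*(71/21) = 71/14 ≈ 5.0714)
T = 71/14 ≈ 5.0714
T*(155 + p) = 71*(155 - 146)/14 = (71/14)*9 = 639/14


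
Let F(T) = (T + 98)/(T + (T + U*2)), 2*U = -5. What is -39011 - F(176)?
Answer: -13537091/347 ≈ -39012.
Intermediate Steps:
U = -5/2 (U = (½)*(-5) = -5/2 ≈ -2.5000)
F(T) = (98 + T)/(-5 + 2*T) (F(T) = (T + 98)/(T + (T - 5/2*2)) = (98 + T)/(T + (T - 5)) = (98 + T)/(T + (-5 + T)) = (98 + T)/(-5 + 2*T))
-39011 - F(176) = -39011 - (98 + 176)/(-5 + 2*176) = -39011 - 274/(-5 + 352) = -39011 - 274/347 = -13537091/347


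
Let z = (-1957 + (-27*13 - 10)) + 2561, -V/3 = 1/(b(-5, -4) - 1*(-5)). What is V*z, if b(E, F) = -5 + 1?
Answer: -729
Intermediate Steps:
b(E, F) = -4
V = -3 (V = -3/(-4 - 1*(-5)) = -3/(-4 + 5) = -3/1 = -3*1 = -3)
z = 243 (z = (-1957 + (-351 - 10)) + 2561 = (-1957 - 361) + 2561 = -2318 + 2561 = 243)
V*z = -3*243 = -729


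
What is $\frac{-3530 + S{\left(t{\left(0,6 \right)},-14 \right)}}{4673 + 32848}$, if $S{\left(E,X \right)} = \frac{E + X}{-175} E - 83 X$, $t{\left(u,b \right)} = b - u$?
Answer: $- \frac{414352}{6566175} \approx -0.063104$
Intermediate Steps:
$S{\left(E,X \right)} = - 83 X + E \left(- \frac{E}{175} - \frac{X}{175}\right)$ ($S{\left(E,X \right)} = \left(E + X\right) \left(- \frac{1}{175}\right) E - 83 X = \left(- \frac{E}{175} - \frac{X}{175}\right) E - 83 X = E \left(- \frac{E}{175} - \frac{X}{175}\right) - 83 X = - 83 X + E \left(- \frac{E}{175} - \frac{X}{175}\right)$)
$\frac{-3530 + S{\left(t{\left(0,6 \right)},-14 \right)}}{4673 + 32848} = \frac{-3530 - \left(-1162 + \frac{\left(6 - 0\right)^{2}}{175} + \frac{1}{175} \left(6 - 0\right) \left(-14\right)\right)}{4673 + 32848} = \frac{-3530 - \left(-1162 + \frac{\left(6 + 0\right)^{2}}{175} + \frac{1}{175} \left(6 + 0\right) \left(-14\right)\right)}{37521} = \left(-3530 - \left(-1162 - \frac{12}{25} + \frac{36}{175}\right)\right) \frac{1}{37521} = \left(-3530 + \left(1162 - \frac{36}{175} + \frac{12}{25}\right)\right) \frac{1}{37521} = \left(-3530 + \frac{203398}{175}\right) \frac{1}{37521} = \left(- \frac{414352}{175}\right) \frac{1}{37521} = - \frac{414352}{6566175}$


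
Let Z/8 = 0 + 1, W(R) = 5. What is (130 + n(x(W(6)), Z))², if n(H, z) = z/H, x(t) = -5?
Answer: 412164/25 ≈ 16487.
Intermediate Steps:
Z = 8 (Z = 8*(0 + 1) = 8*1 = 8)
(130 + n(x(W(6)), Z))² = (130 + 8/(-5))² = (130 + 8*(-⅕))² = (130 - 8/5)² = (642/5)² = 412164/25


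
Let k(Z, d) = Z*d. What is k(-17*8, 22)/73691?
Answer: -2992/73691 ≈ -0.040602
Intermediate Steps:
k(-17*8, 22)/73691 = (-17*8*22)/73691 = -136*22*(1/73691) = -2992*1/73691 = -2992/73691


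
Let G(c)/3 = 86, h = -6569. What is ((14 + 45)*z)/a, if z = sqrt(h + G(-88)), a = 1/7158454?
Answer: 422348786*I*sqrt(6311) ≈ 3.3552e+10*I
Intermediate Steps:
G(c) = 258 (G(c) = 3*86 = 258)
a = 1/7158454 ≈ 1.3969e-7
z = I*sqrt(6311) (z = sqrt(-6569 + 258) = sqrt(-6311) = I*sqrt(6311) ≈ 79.442*I)
((14 + 45)*z)/a = ((14 + 45)*(I*sqrt(6311)))/(1/7158454) = (59*(I*sqrt(6311)))*7158454 = (59*I*sqrt(6311))*7158454 = 422348786*I*sqrt(6311)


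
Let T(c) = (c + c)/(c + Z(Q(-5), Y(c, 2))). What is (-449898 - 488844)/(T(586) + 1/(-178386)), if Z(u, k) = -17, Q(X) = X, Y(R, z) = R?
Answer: -95283846904428/209067823 ≈ -4.5576e+5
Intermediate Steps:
T(c) = 2*c/(-17 + c) (T(c) = (c + c)/(c - 17) = (2*c)/(-17 + c) = 2*c/(-17 + c))
(-449898 - 488844)/(T(586) + 1/(-178386)) = (-449898 - 488844)/(2*586/(-17 + 586) + 1/(-178386)) = -938742/(2*586/569 - 1/178386) = -938742/(2*586*(1/569) - 1/178386) = -938742/(1172/569 - 1/178386) = -938742/209067823/101501634 = -938742*101501634/209067823 = -95283846904428/209067823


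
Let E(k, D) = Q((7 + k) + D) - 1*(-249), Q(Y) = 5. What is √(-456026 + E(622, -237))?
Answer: 2*I*√113943 ≈ 675.11*I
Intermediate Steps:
E(k, D) = 254 (E(k, D) = 5 - 1*(-249) = 5 + 249 = 254)
√(-456026 + E(622, -237)) = √(-456026 + 254) = √(-455772) = 2*I*√113943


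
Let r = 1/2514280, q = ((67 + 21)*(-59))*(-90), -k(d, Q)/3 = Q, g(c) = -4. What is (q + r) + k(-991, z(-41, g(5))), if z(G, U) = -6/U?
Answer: 1174861444141/2514280 ≈ 4.6728e+5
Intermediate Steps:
k(d, Q) = -3*Q
q = 467280 (q = (88*(-59))*(-90) = -5192*(-90) = 467280)
r = 1/2514280 ≈ 3.9773e-7
(q + r) + k(-991, z(-41, g(5))) = (467280 + 1/2514280) - (-18)/(-4) = 1174872758401/2514280 - (-18)*(-1)/4 = 1174872758401/2514280 - 3*3/2 = 1174872758401/2514280 - 9/2 = 1174861444141/2514280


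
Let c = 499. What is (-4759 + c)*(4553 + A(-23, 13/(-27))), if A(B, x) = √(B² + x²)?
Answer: -19395780 - 1420*√385810/9 ≈ -1.9494e+7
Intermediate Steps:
(-4759 + c)*(4553 + A(-23, 13/(-27))) = (-4759 + 499)*(4553 + √((-23)² + (13/(-27))²)) = -4260*(4553 + √(529 + (13*(-1/27))²)) = -4260*(4553 + √(529 + (-13/27)²)) = -4260*(4553 + √(529 + 169/729)) = -4260*(4553 + √(385810/729)) = -4260*(4553 + √385810/27) = -19395780 - 1420*√385810/9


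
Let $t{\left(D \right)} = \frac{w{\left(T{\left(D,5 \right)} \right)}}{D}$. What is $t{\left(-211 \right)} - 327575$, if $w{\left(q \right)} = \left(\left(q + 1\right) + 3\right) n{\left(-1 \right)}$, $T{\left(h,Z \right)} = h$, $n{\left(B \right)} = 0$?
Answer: $-327575$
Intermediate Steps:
$w{\left(q \right)} = 0$ ($w{\left(q \right)} = \left(\left(q + 1\right) + 3\right) 0 = \left(\left(1 + q\right) + 3\right) 0 = \left(4 + q\right) 0 = 0$)
$t{\left(D \right)} = 0$ ($t{\left(D \right)} = \frac{0}{D} = 0$)
$t{\left(-211 \right)} - 327575 = 0 - 327575 = -327575$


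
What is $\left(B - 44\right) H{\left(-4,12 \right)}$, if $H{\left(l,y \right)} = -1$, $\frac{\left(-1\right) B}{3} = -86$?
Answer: $-214$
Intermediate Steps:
$B = 258$ ($B = \left(-3\right) \left(-86\right) = 258$)
$\left(B - 44\right) H{\left(-4,12 \right)} = \left(258 - 44\right) \left(-1\right) = 214 \left(-1\right) = -214$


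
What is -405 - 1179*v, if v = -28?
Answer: 32607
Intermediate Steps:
-405 - 1179*v = -405 - 1179*(-28) = -405 + 33012 = 32607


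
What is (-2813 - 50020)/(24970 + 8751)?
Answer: -52833/33721 ≈ -1.5668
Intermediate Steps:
(-2813 - 50020)/(24970 + 8751) = -52833/33721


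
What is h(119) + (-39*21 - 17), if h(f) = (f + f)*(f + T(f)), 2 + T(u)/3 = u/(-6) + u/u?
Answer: 12611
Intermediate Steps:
T(u) = -3 - u/2 (T(u) = -6 + 3*(u/(-6) + u/u) = -6 + 3*(u*(-⅙) + 1) = -6 + 3*(-u/6 + 1) = -6 + 3*(1 - u/6) = -6 + (3 - u/2) = -3 - u/2)
h(f) = 2*f*(-3 + f/2) (h(f) = (f + f)*(f + (-3 - f/2)) = (2*f)*(-3 + f/2) = 2*f*(-3 + f/2))
h(119) + (-39*21 - 17) = 119*(-6 + 119) + (-39*21 - 17) = 119*113 + (-819 - 17) = 13447 - 836 = 12611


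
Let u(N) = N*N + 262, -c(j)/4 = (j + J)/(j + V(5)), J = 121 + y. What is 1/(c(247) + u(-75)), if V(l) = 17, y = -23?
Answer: 22/129399 ≈ 0.00017002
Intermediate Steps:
J = 98 (J = 121 - 23 = 98)
c(j) = -4*(98 + j)/(17 + j) (c(j) = -4*(j + 98)/(j + 17) = -4*(98 + j)/(17 + j))
u(N) = 262 + N² (u(N) = N² + 262 = 262 + N²)
1/(c(247) + u(-75)) = 1/(4*(-98 - 1*247)/(17 + 247) + (262 + (-75)²)) = 1/(4*(-98 - 247)/264 + (262 + 5625)) = 1/(4*(1/264)*(-345) + 5887) = 1/(-115/22 + 5887) = 1/(129399/22) = 22/129399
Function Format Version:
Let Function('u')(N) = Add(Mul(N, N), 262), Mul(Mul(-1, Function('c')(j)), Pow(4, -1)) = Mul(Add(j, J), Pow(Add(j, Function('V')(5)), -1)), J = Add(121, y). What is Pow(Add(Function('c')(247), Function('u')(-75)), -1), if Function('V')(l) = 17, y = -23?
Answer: Rational(22, 129399) ≈ 0.00017002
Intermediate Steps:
J = 98 (J = Add(121, -23) = 98)
Function('c')(j) = Mul(-4, Pow(Add(17, j), -1), Add(98, j)) (Function('c')(j) = Mul(-4, Mul(Add(j, 98), Pow(Add(j, 17), -1))) = Mul(-4, Mul(Add(98, j), Pow(Add(17, j), -1))) = Mul(-4, Mul(Pow(Add(17, j), -1), Add(98, j))) = Mul(-4, Pow(Add(17, j), -1), Add(98, j)))
Function('u')(N) = Add(262, Pow(N, 2)) (Function('u')(N) = Add(Pow(N, 2), 262) = Add(262, Pow(N, 2)))
Pow(Add(Function('c')(247), Function('u')(-75)), -1) = Pow(Add(Mul(4, Pow(Add(17, 247), -1), Add(-98, Mul(-1, 247))), Add(262, Pow(-75, 2))), -1) = Pow(Add(Mul(4, Pow(264, -1), Add(-98, -247)), Add(262, 5625)), -1) = Pow(Add(Mul(4, Rational(1, 264), -345), 5887), -1) = Pow(Add(Rational(-115, 22), 5887), -1) = Pow(Rational(129399, 22), -1) = Rational(22, 129399)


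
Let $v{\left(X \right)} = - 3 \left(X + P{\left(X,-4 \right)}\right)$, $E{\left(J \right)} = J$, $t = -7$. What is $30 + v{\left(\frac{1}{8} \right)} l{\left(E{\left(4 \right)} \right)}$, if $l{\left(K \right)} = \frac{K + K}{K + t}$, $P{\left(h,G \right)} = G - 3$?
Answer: $-25$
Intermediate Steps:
$P{\left(h,G \right)} = -3 + G$
$l{\left(K \right)} = \frac{2 K}{-7 + K}$ ($l{\left(K \right)} = \frac{K + K}{K - 7} = \frac{2 K}{-7 + K}$)
$v{\left(X \right)} = 21 - 3 X$ ($v{\left(X \right)} = - 3 \left(X - 7\right) = - 3 \left(-7 + X\right) = 21 - 3 X$)
$30 + v{\left(\frac{1}{8} \right)} l{\left(E{\left(4 \right)} \right)} = 30 + \left(21 - \frac{3}{8}\right) 2 \cdot 4 \frac{1}{-7 + 4} = 30 + \left(21 - \frac{3}{8}\right) 2 \cdot 4 \frac{1}{-3} = 30 + \left(21 - \frac{3}{8}\right) 2 \cdot 4 \left(- \frac{1}{3}\right) = 30 + \frac{165}{8} \left(- \frac{8}{3}\right) = 30 - 55 = -25$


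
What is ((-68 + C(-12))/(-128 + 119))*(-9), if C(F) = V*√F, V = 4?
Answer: -68 + 8*I*√3 ≈ -68.0 + 13.856*I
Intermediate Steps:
C(F) = 4*√F
((-68 + C(-12))/(-128 + 119))*(-9) = ((-68 + 4*√(-12))/(-128 + 119))*(-9) = ((-68 + 4*(2*I*√3))/(-9))*(-9) = ((-68 + 8*I*√3)*(-⅑))*(-9) = (68/9 - 8*I*√3/9)*(-9) = -68 + 8*I*√3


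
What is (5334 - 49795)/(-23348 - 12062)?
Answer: 44461/35410 ≈ 1.2556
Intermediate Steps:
(5334 - 49795)/(-23348 - 12062) = -44461/(-35410) = -44461*(-1/35410) = 44461/35410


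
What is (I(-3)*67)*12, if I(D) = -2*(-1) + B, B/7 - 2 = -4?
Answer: -9648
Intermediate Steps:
B = -14 (B = 14 + 7*(-4) = 14 - 28 = -14)
I(D) = -12 (I(D) = -2*(-1) - 14 = 2 - 14 = -12)
(I(-3)*67)*12 = -12*67*12 = -804*12 = -9648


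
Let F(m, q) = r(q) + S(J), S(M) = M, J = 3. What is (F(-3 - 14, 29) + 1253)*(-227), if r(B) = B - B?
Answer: -285112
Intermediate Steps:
r(B) = 0
F(m, q) = 3 (F(m, q) = 0 + 3 = 3)
(F(-3 - 14, 29) + 1253)*(-227) = (3 + 1253)*(-227) = 1256*(-227) = -285112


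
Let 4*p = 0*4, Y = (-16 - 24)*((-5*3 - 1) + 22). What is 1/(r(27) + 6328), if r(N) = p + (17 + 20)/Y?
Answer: 240/1518683 ≈ 0.00015803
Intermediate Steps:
Y = -240 (Y = -40*((-15 - 1) + 22) = -40*(-16 + 22) = -40*6 = -240)
p = 0 (p = (0*4)/4 = (¼)*0 = 0)
r(N) = -37/240 (r(N) = 0 + (17 + 20)/(-240) = 0 + 37*(-1/240) = 0 - 37/240 = -37/240)
1/(r(27) + 6328) = 1/(-37/240 + 6328) = 1/(1518683/240) = 240/1518683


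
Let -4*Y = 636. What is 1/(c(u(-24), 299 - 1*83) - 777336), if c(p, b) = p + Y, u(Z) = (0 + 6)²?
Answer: -1/777459 ≈ -1.2862e-6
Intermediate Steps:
u(Z) = 36 (u(Z) = 6² = 36)
Y = -159 (Y = -¼*636 = -159)
c(p, b) = -159 + p (c(p, b) = p - 159 = -159 + p)
1/(c(u(-24), 299 - 1*83) - 777336) = 1/((-159 + 36) - 777336) = 1/(-123 - 777336) = 1/(-777459) = -1/777459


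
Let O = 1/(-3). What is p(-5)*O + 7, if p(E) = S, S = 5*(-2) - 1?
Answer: 32/3 ≈ 10.667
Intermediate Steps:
S = -11 (S = -10 - 1 = -11)
p(E) = -11
O = -⅓ ≈ -0.33333
p(-5)*O + 7 = -11*(-⅓) + 7 = 11/3 + 7 = 32/3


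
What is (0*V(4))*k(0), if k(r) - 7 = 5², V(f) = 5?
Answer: 0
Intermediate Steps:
k(r) = 32 (k(r) = 7 + 5² = 7 + 25 = 32)
(0*V(4))*k(0) = (0*5)*32 = 0*32 = 0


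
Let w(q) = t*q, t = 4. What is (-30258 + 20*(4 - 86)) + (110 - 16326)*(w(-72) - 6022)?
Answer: 102291062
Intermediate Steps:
w(q) = 4*q
(-30258 + 20*(4 - 86)) + (110 - 16326)*(w(-72) - 6022) = (-30258 + 20*(4 - 86)) + (110 - 16326)*(4*(-72) - 6022) = (-30258 + 20*(-82)) - 16216*(-288 - 6022) = (-30258 - 1640) - 16216*(-6310) = -31898 + 102322960 = 102291062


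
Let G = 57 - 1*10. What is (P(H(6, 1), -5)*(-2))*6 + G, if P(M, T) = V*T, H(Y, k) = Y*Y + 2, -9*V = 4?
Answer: 61/3 ≈ 20.333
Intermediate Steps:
V = -4/9 (V = -⅑*4 = -4/9 ≈ -0.44444)
H(Y, k) = 2 + Y² (H(Y, k) = Y² + 2 = 2 + Y²)
P(M, T) = -4*T/9
G = 47 (G = 57 - 10 = 47)
(P(H(6, 1), -5)*(-2))*6 + G = (-4/9*(-5)*(-2))*6 + 47 = ((20/9)*(-2))*6 + 47 = -40/9*6 + 47 = -80/3 + 47 = 61/3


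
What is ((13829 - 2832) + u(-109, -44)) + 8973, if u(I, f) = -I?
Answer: 20079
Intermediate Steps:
((13829 - 2832) + u(-109, -44)) + 8973 = ((13829 - 2832) - 1*(-109)) + 8973 = (10997 + 109) + 8973 = 11106 + 8973 = 20079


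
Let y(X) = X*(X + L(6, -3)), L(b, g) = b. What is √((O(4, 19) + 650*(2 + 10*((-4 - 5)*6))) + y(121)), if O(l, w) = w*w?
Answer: 6*I*√9277 ≈ 577.9*I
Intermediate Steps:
O(l, w) = w²
y(X) = X*(6 + X) (y(X) = X*(X + 6) = X*(6 + X))
√((O(4, 19) + 650*(2 + 10*((-4 - 5)*6))) + y(121)) = √((19² + 650*(2 + 10*((-4 - 5)*6))) + 121*(6 + 121)) = √((361 + 650*(2 + 10*(-9*6))) + 121*127) = √((361 + 650*(2 + 10*(-54))) + 15367) = √((361 + 650*(2 - 540)) + 15367) = √((361 + 650*(-538)) + 15367) = √((361 - 349700) + 15367) = √(-349339 + 15367) = √(-333972) = 6*I*√9277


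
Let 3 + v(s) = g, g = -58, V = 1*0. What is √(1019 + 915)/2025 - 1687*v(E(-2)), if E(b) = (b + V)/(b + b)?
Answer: 102907 + √1934/2025 ≈ 1.0291e+5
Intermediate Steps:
V = 0
E(b) = ½ (E(b) = (b + 0)/(b + b) = b/((2*b)) = b*(1/(2*b)) = ½)
v(s) = -61 (v(s) = -3 - 58 = -61)
√(1019 + 915)/2025 - 1687*v(E(-2)) = √(1019 + 915)/2025 - 1687/(1/(-61)) = √1934*(1/2025) - 1687/(-1/61) = √1934/2025 - 1687*(-61) = √1934/2025 + 102907 = 102907 + √1934/2025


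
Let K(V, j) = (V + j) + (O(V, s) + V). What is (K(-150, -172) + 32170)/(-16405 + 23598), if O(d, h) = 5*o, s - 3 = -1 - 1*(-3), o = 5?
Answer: 31723/7193 ≈ 4.4103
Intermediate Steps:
s = 5 (s = 3 + (-1 - 1*(-3)) = 3 + (-1 + 3) = 3 + 2 = 5)
O(d, h) = 25 (O(d, h) = 5*5 = 25)
K(V, j) = 25 + j + 2*V (K(V, j) = (V + j) + (25 + V) = 25 + j + 2*V)
(K(-150, -172) + 32170)/(-16405 + 23598) = ((25 - 172 + 2*(-150)) + 32170)/(-16405 + 23598) = ((25 - 172 - 300) + 32170)/7193 = (-447 + 32170)*(1/7193) = 31723*(1/7193) = 31723/7193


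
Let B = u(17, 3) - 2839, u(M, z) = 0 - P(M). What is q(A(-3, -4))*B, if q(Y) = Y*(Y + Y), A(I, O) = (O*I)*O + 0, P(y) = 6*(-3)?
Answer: -12999168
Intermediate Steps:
P(y) = -18
A(I, O) = I*O² (A(I, O) = (I*O)*O + 0 = I*O² + 0 = I*O²)
q(Y) = 2*Y² (q(Y) = Y*(2*Y) = 2*Y²)
u(M, z) = 18 (u(M, z) = 0 - 1*(-18) = 0 + 18 = 18)
B = -2821 (B = 18 - 2839 = -2821)
q(A(-3, -4))*B = (2*(-3*(-4)²)²)*(-2821) = (2*(-3*16)²)*(-2821) = (2*(-48)²)*(-2821) = (2*2304)*(-2821) = 4608*(-2821) = -12999168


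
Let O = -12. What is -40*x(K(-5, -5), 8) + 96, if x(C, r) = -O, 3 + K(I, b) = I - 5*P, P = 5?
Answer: -384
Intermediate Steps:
K(I, b) = -28 + I (K(I, b) = -3 + (I - 5*5) = -3 + (I - 25) = -3 + (-25 + I) = -28 + I)
x(C, r) = 12 (x(C, r) = -1*(-12) = 12)
-40*x(K(-5, -5), 8) + 96 = -40*12 + 96 = -480 + 96 = -384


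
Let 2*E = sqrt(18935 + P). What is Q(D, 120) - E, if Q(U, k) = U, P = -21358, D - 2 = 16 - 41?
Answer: -23 - I*sqrt(2423)/2 ≈ -23.0 - 24.612*I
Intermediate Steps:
D = -23 (D = 2 + (16 - 41) = 2 - 25 = -23)
E = I*sqrt(2423)/2 (E = sqrt(18935 - 21358)/2 = sqrt(-2423)/2 = (I*sqrt(2423))/2 = I*sqrt(2423)/2 ≈ 24.612*I)
Q(D, 120) - E = -23 - I*sqrt(2423)/2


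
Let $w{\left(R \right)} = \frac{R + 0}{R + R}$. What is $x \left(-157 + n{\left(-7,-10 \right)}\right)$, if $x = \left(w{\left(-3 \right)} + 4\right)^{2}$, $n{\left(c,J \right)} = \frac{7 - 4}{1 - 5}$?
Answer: $- \frac{51111}{16} \approx -3194.4$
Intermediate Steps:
$n{\left(c,J \right)} = - \frac{3}{4}$ ($n{\left(c,J \right)} = \frac{3}{-4} = 3 \left(- \frac{1}{4}\right) = - \frac{3}{4}$)
$w{\left(R \right)} = \frac{1}{2}$ ($w{\left(R \right)} = \frac{R}{2 R} = R \frac{1}{2 R} = \frac{1}{2}$)
$x = \frac{81}{4}$ ($x = \left(\frac{1}{2} + 4\right)^{2} = \left(\frac{9}{2}\right)^{2} = \frac{81}{4} \approx 20.25$)
$x \left(-157 + n{\left(-7,-10 \right)}\right) = \frac{81 \left(-157 - \frac{3}{4}\right)}{4} = \frac{81}{4} \left(- \frac{631}{4}\right) = - \frac{51111}{16}$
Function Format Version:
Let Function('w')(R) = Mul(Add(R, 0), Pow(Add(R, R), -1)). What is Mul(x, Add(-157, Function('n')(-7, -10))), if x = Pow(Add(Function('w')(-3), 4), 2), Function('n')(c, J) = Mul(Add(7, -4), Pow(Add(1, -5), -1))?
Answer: Rational(-51111, 16) ≈ -3194.4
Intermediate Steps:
Function('n')(c, J) = Rational(-3, 4) (Function('n')(c, J) = Mul(3, Pow(-4, -1)) = Mul(3, Rational(-1, 4)) = Rational(-3, 4))
Function('w')(R) = Rational(1, 2) (Function('w')(R) = Mul(R, Pow(Mul(2, R), -1)) = Mul(R, Mul(Rational(1, 2), Pow(R, -1))) = Rational(1, 2))
x = Rational(81, 4) (x = Pow(Add(Rational(1, 2), 4), 2) = Pow(Rational(9, 2), 2) = Rational(81, 4) ≈ 20.250)
Mul(x, Add(-157, Function('n')(-7, -10))) = Mul(Rational(81, 4), Add(-157, Rational(-3, 4))) = Mul(Rational(81, 4), Rational(-631, 4)) = Rational(-51111, 16)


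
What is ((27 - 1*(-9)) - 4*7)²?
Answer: 64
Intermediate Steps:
((27 - 1*(-9)) - 4*7)² = ((27 + 9) - 28)² = (36 - 28)² = 8² = 64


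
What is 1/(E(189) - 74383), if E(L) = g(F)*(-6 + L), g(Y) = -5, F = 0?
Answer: -1/75298 ≈ -1.3281e-5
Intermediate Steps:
E(L) = 30 - 5*L (E(L) = -5*(-6 + L) = 30 - 5*L)
1/(E(189) - 74383) = 1/((30 - 5*189) - 74383) = 1/((30 - 945) - 74383) = 1/(-915 - 74383) = 1/(-75298) = -1/75298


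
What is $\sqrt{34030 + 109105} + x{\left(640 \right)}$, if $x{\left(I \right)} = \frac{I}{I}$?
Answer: $1 + \sqrt{143135} \approx 379.33$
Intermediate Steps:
$x{\left(I \right)} = 1$
$\sqrt{34030 + 109105} + x{\left(640 \right)} = \sqrt{34030 + 109105} + 1 = \sqrt{143135} + 1 = 1 + \sqrt{143135}$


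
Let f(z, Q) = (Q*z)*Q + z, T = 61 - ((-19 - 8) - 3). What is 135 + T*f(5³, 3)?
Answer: 113885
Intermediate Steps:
T = 91 (T = 61 - (-27 - 3) = 61 - 1*(-30) = 61 + 30 = 91)
f(z, Q) = z + z*Q² (f(z, Q) = z*Q² + z = z + z*Q²)
135 + T*f(5³, 3) = 135 + 91*(5³*(1 + 3²)) = 135 + 91*(125*(1 + 9)) = 135 + 91*(125*10) = 135 + 91*1250 = 135 + 113750 = 113885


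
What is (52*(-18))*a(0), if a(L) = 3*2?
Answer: -5616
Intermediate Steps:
a(L) = 6
(52*(-18))*a(0) = (52*(-18))*6 = -936*6 = -5616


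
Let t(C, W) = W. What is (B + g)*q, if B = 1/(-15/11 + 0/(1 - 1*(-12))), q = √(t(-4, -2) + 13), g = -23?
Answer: -356*√11/15 ≈ -78.715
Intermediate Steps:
q = √11 (q = √(-2 + 13) = √11 ≈ 3.3166)
B = -11/15 (B = 1/(-15*1/11 + 0/(1 + 12)) = 1/(-15/11 + 0/13) = 1/(-15/11 + 0*(1/13)) = 1/(-15/11 + 0) = 1/(-15/11) = -11/15 ≈ -0.73333)
(B + g)*q = (-11/15 - 23)*√11 = -356*√11/15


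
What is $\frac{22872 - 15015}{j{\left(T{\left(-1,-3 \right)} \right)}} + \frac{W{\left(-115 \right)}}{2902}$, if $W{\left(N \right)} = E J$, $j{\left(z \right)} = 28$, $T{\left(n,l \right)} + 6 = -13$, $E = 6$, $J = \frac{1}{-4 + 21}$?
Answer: $\frac{193808703}{690676} \approx 280.61$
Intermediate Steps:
$J = \frac{1}{17} \approx 0.058824$
$T{\left(n,l \right)} = -19$ ($T{\left(n,l \right)} = -6 - 13 = -19$)
$W{\left(N \right)} = \frac{6}{17}$ ($W{\left(N \right)} = 6 \cdot \frac{1}{17} = \frac{6}{17}$)
$\frac{22872 - 15015}{j{\left(T{\left(-1,-3 \right)} \right)}} + \frac{W{\left(-115 \right)}}{2902} = \frac{22872 - 15015}{28} + \frac{6}{17 \cdot 2902} = 7857 \cdot \frac{1}{28} + \frac{6}{17} \cdot \frac{1}{2902} = \frac{7857}{28} + \frac{3}{24667} = \frac{193808703}{690676}$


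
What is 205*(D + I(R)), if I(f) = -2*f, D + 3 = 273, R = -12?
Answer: 60270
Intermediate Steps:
D = 270 (D = -3 + 273 = 270)
205*(D + I(R)) = 205*(270 - 2*(-12)) = 205*(270 + 24) = 205*294 = 60270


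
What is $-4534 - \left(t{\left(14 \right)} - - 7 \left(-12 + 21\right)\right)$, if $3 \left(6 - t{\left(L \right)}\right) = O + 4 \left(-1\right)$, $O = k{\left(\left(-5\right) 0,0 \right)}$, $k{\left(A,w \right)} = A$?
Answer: $- \frac{13813}{3} \approx -4604.3$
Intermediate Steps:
$O = 0$ ($O = \left(-5\right) 0 = 0$)
$t{\left(L \right)} = \frac{22}{3}$ ($t{\left(L \right)} = 6 - \frac{0 + 4 \left(-1\right)}{3} = 6 - \frac{0 - 4}{3} = 6 - - \frac{4}{3} = 6 + \frac{4}{3} = \frac{22}{3}$)
$-4534 - \left(t{\left(14 \right)} - - 7 \left(-12 + 21\right)\right) = -4534 - \left(\frac{22}{3} - - 7 \left(-12 + 21\right)\right) = -4534 - \left(\frac{22}{3} - \left(-7\right) 9\right) = -4534 - \left(\frac{22}{3} - -63\right) = -4534 - \left(\frac{22}{3} + 63\right) = -4534 - \frac{211}{3} = - \frac{13813}{3}$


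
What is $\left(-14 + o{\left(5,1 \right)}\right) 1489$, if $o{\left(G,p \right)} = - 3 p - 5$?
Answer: $-32758$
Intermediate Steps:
$o{\left(G,p \right)} = -5 - 3 p$
$\left(-14 + o{\left(5,1 \right)}\right) 1489 = \left(-14 - 8\right) 1489 = \left(-22\right) 1489 = -32758$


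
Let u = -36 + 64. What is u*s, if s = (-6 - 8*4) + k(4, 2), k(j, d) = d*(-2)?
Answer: -1176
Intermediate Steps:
k(j, d) = -2*d
s = -42 (s = (-6 - 8*4) - 2*2 = (-6 - 32) - 4 = -38 - 4 = -42)
u = 28
u*s = 28*(-42) = -1176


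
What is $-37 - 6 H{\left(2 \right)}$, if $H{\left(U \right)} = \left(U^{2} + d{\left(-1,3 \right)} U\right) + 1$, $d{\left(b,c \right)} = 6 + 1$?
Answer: $-151$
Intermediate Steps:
$d{\left(b,c \right)} = 7$
$H{\left(U \right)} = 1 + U^{2} + 7 U$ ($H{\left(U \right)} = \left(U^{2} + 7 U\right) + 1 = 1 + U^{2} + 7 U$)
$-37 - 6 H{\left(2 \right)} = -37 - 6 \left(1 + 2^{2} + 7 \cdot 2\right) = -37 - 6 \left(1 + 4 + 14\right) = -37 - 114 = -151$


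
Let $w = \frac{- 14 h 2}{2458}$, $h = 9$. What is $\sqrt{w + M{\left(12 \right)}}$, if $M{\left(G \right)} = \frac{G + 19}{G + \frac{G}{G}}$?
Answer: $\frac{19 \sqrt{1613677}}{15977} \approx 1.5107$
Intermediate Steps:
$M{\left(G \right)} = \frac{19 + G}{1 + G}$ ($M{\left(G \right)} = \frac{19 + G}{G + 1} = \frac{19 + G}{1 + G}$)
$w = - \frac{126}{1229}$ ($w = \frac{\left(-14\right) 9 \cdot 2}{2458} = \left(-126\right) 2 \cdot \frac{1}{2458} = \left(-252\right) \frac{1}{2458} = - \frac{126}{1229} \approx -0.10252$)
$\sqrt{w + M{\left(12 \right)}} = \sqrt{- \frac{126}{1229} + \frac{19 + 12}{1 + 12}} = \sqrt{- \frac{126}{1229} + \frac{1}{13} \cdot 31} = \sqrt{- \frac{126}{1229} + \frac{31}{13}} = \sqrt{\frac{36461}{15977}} = \frac{19 \sqrt{1613677}}{15977}$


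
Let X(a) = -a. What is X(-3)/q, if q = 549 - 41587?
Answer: -3/41038 ≈ -7.3103e-5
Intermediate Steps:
q = -41038
X(-3)/q = -1*(-3)/(-41038) = 3*(-1/41038) = -3/41038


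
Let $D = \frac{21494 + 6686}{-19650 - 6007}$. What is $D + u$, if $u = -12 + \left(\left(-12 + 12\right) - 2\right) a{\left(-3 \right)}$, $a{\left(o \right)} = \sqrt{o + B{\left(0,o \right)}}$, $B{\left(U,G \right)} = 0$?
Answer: $- \frac{336064}{25657} - 2 i \sqrt{3} \approx -13.098 - 3.4641 i$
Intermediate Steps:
$a{\left(o \right)} = \sqrt{o}$ ($a{\left(o \right)} = \sqrt{o + 0} = \sqrt{o}$)
$D = - \frac{28180}{25657}$ ($D = \frac{28180}{-25657} = 28180 \left(- \frac{1}{25657}\right) = - \frac{28180}{25657} \approx -1.0983$)
$u = -12 - 2 i \sqrt{3}$ ($u = -12 + \left(\left(-12 + 12\right) - 2\right) \sqrt{-3} = -12 + \left(0 - 2\right) i \sqrt{3} = -12 - 2 i \sqrt{3} \approx -12.0 - 3.4641 i$)
$D + u = - \frac{28180}{25657} - \left(12 + 2 i \sqrt{3}\right) = - \frac{336064}{25657} - 2 i \sqrt{3}$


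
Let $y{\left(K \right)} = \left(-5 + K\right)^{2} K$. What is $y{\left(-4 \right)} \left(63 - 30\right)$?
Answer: $-10692$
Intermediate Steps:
$y{\left(K \right)} = K \left(-5 + K\right)^{2}$
$y{\left(-4 \right)} \left(63 - 30\right) = - 4 \left(-5 - 4\right)^{2} \left(63 - 30\right) = - 4 \left(-9\right)^{2} \left(63 - 30\right) = \left(-4\right) 81 \cdot 33 = \left(-324\right) 33 = -10692$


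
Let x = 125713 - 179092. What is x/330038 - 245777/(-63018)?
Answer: 19437977926/5199583671 ≈ 3.7384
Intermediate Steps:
x = -53379
x/330038 - 245777/(-63018) = -53379/330038 - 245777/(-63018) = -53379*1/330038 - 245777*(-1/63018) = -53379/330038 + 245777/63018 = 19437977926/5199583671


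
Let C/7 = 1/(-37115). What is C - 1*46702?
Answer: -1733344737/37115 ≈ -46702.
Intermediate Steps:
C = -7/37115 (C = 7/(-37115) = 7*(-1/37115) = -7/37115 ≈ -0.00018860)
C - 1*46702 = -7/37115 - 1*46702 = -7/37115 - 46702 = -1733344737/37115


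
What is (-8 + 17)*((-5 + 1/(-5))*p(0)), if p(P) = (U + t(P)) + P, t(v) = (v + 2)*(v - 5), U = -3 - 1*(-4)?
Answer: 2106/5 ≈ 421.20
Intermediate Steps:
U = 1 (U = -3 + 4 = 1)
t(v) = (-5 + v)*(2 + v) (t(v) = (2 + v)*(-5 + v) = (-5 + v)*(2 + v))
p(P) = -9 + P**2 - 2*P (p(P) = (1 + (-10 + P**2 - 3*P)) + P = (-9 + P**2 - 3*P) + P = -9 + P**2 - 2*P)
(-8 + 17)*((-5 + 1/(-5))*p(0)) = (-8 + 17)*((-5 + 1/(-5))*(-9 + 0**2 - 2*0)) = 9*((-5 - 1/5)*(-9 + 0 + 0)) = 9*(-26/5*(-9)) = 9*(234/5) = 2106/5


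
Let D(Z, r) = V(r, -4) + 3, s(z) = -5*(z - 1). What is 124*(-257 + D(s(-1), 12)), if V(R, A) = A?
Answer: -31992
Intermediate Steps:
s(z) = 5 - 5*z (s(z) = -5*(-1 + z) = 5 - 5*z)
D(Z, r) = -1 (D(Z, r) = -4 + 3 = -1)
124*(-257 + D(s(-1), 12)) = 124*(-257 - 1) = 124*(-258) = -31992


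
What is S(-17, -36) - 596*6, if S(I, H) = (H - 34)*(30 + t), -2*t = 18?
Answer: -5046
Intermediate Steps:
t = -9 (t = -½*18 = -9)
S(I, H) = -714 + 21*H (S(I, H) = (H - 34)*(30 - 9) = (-34 + H)*21 = -714 + 21*H)
S(-17, -36) - 596*6 = (-714 + 21*(-36)) - 596*6 = (-714 - 756) - 3576 = -1470 - 3576 = -5046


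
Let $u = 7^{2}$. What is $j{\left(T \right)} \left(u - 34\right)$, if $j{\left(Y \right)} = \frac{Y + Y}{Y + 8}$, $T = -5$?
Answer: $-50$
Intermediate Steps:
$u = 49$
$j{\left(Y \right)} = \frac{2 Y}{8 + Y}$
$j{\left(T \right)} \left(u - 34\right) = 2 \left(-5\right) \frac{1}{8 - 5} \left(49 - 34\right) = 2 \left(-5\right) \frac{1}{3} \cdot 15 = \left(- \frac{10}{3}\right) 15 = -50$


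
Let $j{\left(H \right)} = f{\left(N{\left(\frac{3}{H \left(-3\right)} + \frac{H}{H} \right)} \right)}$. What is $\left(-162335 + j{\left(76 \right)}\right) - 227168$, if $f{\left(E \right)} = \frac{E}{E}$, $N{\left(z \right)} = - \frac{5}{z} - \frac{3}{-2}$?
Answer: $-389502$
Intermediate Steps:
$N{\left(z \right)} = \frac{3}{2} - \frac{5}{z}$ ($N{\left(z \right)} = - \frac{5}{z} - - \frac{3}{2} = - \frac{5}{z} + \frac{3}{2} = \frac{3}{2} - \frac{5}{z}$)
$f{\left(E \right)} = 1$
$j{\left(H \right)} = 1$
$\left(-162335 + j{\left(76 \right)}\right) - 227168 = \left(-162335 + 1\right) - 227168 = -162334 - 227168 = -389502$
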